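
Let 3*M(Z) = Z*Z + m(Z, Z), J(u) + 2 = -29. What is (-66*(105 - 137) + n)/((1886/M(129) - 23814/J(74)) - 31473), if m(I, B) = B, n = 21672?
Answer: -1030382340/1330194361 ≈ -0.77461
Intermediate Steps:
J(u) = -31 (J(u) = -2 - 29 = -31)
M(Z) = Z/3 + Z²/3 (M(Z) = (Z*Z + Z)/3 = (Z² + Z)/3 = (Z + Z²)/3 = Z/3 + Z²/3)
(-66*(105 - 137) + n)/((1886/M(129) - 23814/J(74)) - 31473) = (-66*(105 - 137) + 21672)/((1886/(((⅓)*129*(1 + 129))) - 23814/(-31)) - 31473) = (-66*(-32) + 21672)/((1886/(((⅓)*129*130)) - 23814*(-1/31)) - 31473) = (2112 + 21672)/((1886/5590 + 23814/31) - 31473) = 23784/((1886*(1/5590) + 23814/31) - 31473) = 23784/((943/2795 + 23814/31) - 31473) = 23784/(66589363/86645 - 31473) = 23784/(-2660388722/86645) = 23784*(-86645/2660388722) = -1030382340/1330194361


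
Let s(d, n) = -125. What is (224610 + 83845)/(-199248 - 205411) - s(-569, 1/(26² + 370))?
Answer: 50273920/404659 ≈ 124.24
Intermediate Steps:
(224610 + 83845)/(-199248 - 205411) - s(-569, 1/(26² + 370)) = (224610 + 83845)/(-199248 - 205411) - 1*(-125) = 308455/(-404659) + 125 = 308455*(-1/404659) + 125 = -308455/404659 + 125 = 50273920/404659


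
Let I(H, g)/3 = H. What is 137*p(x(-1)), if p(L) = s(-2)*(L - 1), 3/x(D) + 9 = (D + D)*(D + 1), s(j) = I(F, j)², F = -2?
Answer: -6576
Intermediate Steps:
I(H, g) = 3*H
s(j) = 36 (s(j) = (3*(-2))² = (-6)² = 36)
x(D) = 3/(-9 + 2*D*(1 + D)) (x(D) = 3/(-9 + (D + D)*(D + 1)) = 3/(-9 + (2*D)*(1 + D)) = 3/(-9 + 2*D*(1 + D)))
p(L) = -36 + 36*L (p(L) = 36*(L - 1) = 36*(-1 + L) = -36 + 36*L)
137*p(x(-1)) = 137*(-36 + 36*(3/(-9 + 2*(-1) + 2*(-1)²))) = 137*(-36 + 36*(3/(-9 - 2 + 2*1))) = 137*(-36 + 36*(3/(-9 - 2 + 2))) = 137*(-36 + 36*(3/(-9))) = 137*(-36 + 36*(3*(-⅑))) = 137*(-36 + 36*(-⅓)) = 137*(-36 - 12) = 137*(-48) = -6576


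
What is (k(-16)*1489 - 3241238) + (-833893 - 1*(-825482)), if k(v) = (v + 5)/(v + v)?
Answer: -103972389/32 ≈ -3.2491e+6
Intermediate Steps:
k(v) = (5 + v)/(2*v) (k(v) = (5 + v)/((2*v)) = (5 + v)*(1/(2*v)) = (5 + v)/(2*v))
(k(-16)*1489 - 3241238) + (-833893 - 1*(-825482)) = (((½)*(5 - 16)/(-16))*1489 - 3241238) + (-833893 - 1*(-825482)) = (((½)*(-1/16)*(-11))*1489 - 3241238) + (-833893 + 825482) = ((11/32)*1489 - 3241238) - 8411 = (16379/32 - 3241238) - 8411 = -103703237/32 - 8411 = -103972389/32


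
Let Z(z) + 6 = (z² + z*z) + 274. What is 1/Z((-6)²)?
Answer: 1/2860 ≈ 0.00034965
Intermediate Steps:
Z(z) = 268 + 2*z² (Z(z) = -6 + ((z² + z*z) + 274) = -6 + ((z² + z²) + 274) = -6 + (2*z² + 274) = -6 + (274 + 2*z²) = 268 + 2*z²)
1/Z((-6)²) = 1/(268 + 2*((-6)²)²) = 1/(268 + 2*36²) = 1/(268 + 2*1296) = 1/(268 + 2592) = 1/2860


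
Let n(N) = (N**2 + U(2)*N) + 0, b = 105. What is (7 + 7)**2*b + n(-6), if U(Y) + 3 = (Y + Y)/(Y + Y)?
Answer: 20628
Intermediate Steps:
U(Y) = -2 (U(Y) = -3 + (Y + Y)/(Y + Y) = -3 + (2*Y)/((2*Y)) = -3 + (2*Y)*(1/(2*Y)) = -3 + 1 = -2)
n(N) = N**2 - 2*N (n(N) = (N**2 - 2*N) + 0 = N**2 - 2*N)
(7 + 7)**2*b + n(-6) = (7 + 7)**2*105 - 6*(-2 - 6) = 14**2*105 - 6*(-8) = 196*105 + 48 = 20580 + 48 = 20628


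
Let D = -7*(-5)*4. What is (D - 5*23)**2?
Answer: 625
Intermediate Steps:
D = 140 (D = 35*4 = 140)
(D - 5*23)**2 = (140 - 5*23)**2 = (140 - 115)**2 = 25**2 = 625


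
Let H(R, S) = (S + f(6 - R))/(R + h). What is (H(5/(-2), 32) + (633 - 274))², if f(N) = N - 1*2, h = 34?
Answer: 10510564/81 ≈ 1.2976e+5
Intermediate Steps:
f(N) = -2 + N (f(N) = N - 2 = -2 + N)
H(R, S) = (4 + S - R)/(34 + R) (H(R, S) = (S + (-2 + (6 - R)))/(R + 34) = (S + (4 - R))/(34 + R) = (4 + S - R)/(34 + R))
(H(5/(-2), 32) + (633 - 274))² = ((4 + 32 - 5/(-2))/(34 + 5/(-2)) + (633 - 274))² = ((4 + 32 - 5*(-1)/2)/(34 + 5*(-½)) + 359)² = ((4 + 32 - 1*(-5/2))/(34 - 5/2) + 359)² = ((4 + 32 + 5/2)/(63/2) + 359)² = ((2/63)*(77/2) + 359)² = (11/9 + 359)² = (3242/9)² = 10510564/81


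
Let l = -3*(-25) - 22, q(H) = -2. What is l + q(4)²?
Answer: 57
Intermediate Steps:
l = 53 (l = 75 - 22 = 53)
l + q(4)² = 53 + (-2)² = 53 + 4 = 57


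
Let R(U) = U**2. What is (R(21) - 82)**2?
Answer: 128881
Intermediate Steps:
(R(21) - 82)**2 = (21**2 - 82)**2 = (441 - 82)**2 = 359**2 = 128881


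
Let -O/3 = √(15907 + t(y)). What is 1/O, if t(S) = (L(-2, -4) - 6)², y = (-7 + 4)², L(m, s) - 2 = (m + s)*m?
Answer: -√15971/47913 ≈ -0.0026376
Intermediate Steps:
L(m, s) = 2 + m*(m + s) (L(m, s) = 2 + (m + s)*m = 2 + m*(m + s))
y = 9 (y = (-3)² = 9)
t(S) = 64 (t(S) = ((2 + (-2)² - 2*(-4)) - 6)² = ((2 + 4 + 8) - 6)² = (14 - 6)² = 8² = 64)
O = -3*√15971 (O = -3*√(15907 + 64) = -3*√15971 ≈ -379.13)
1/O = 1/(-3*√15971) = -√15971/47913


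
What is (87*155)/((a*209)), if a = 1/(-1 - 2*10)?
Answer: -283185/209 ≈ -1355.0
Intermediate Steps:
a = -1/21 (a = 1/(-1 - 20) = 1/(-21) = -1/21 ≈ -0.047619)
(87*155)/((a*209)) = (87*155)/((-1/21*209)) = 13485/(-209/21) = 13485*(-21/209) = -283185/209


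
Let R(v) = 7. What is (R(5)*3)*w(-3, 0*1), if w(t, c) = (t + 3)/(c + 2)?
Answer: 0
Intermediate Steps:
w(t, c) = (3 + t)/(2 + c)
(R(5)*3)*w(-3, 0*1) = (7*3)*((3 - 3)/(2 + 0*1)) = 21*(0/(2 + 0)) = 21*(0/2) = 21*((½)*0) = 21*0 = 0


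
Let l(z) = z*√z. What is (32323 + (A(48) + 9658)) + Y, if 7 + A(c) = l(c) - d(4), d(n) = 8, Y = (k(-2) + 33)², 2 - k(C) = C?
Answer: 43335 + 192*√3 ≈ 43668.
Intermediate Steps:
l(z) = z^(3/2)
k(C) = 2 - C
Y = 1369 (Y = ((2 - 1*(-2)) + 33)² = ((2 + 2) + 33)² = (4 + 33)² = 37² = 1369)
A(c) = -15 + c^(3/2) (A(c) = -7 + (c^(3/2) - 1*8) = -7 + (c^(3/2) - 8) = -7 + (-8 + c^(3/2)) = -15 + c^(3/2))
(32323 + (A(48) + 9658)) + Y = (32323 + ((-15 + 48^(3/2)) + 9658)) + 1369 = (32323 + ((-15 + 192*√3) + 9658)) + 1369 = (32323 + (9643 + 192*√3)) + 1369 = (41966 + 192*√3) + 1369 = 43335 + 192*√3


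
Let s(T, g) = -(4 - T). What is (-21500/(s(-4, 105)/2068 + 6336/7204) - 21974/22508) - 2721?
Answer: -125134990224723/4587839402 ≈ -27275.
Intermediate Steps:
s(T, g) = -4 + T
(-21500/(s(-4, 105)/2068 + 6336/7204) - 21974/22508) - 2721 = (-21500/((-4 - 4)/2068 + 6336/7204) - 21974/22508) - 2721 = (-21500/(-8*1/2068 + 6336*(1/7204)) - 21974*1/22508) - 2721 = (-21500/(-2/517 + 1584/1801) - 10987/11254) - 2721 = (-21500/815326/931117 - 10987/11254) - 2721 = (-21500*931117/815326 - 10987/11254) - 2721 = (-10009507750/407663 - 10987/11254) - 2721 = -112651479211881/4587839402 - 2721 = -125134990224723/4587839402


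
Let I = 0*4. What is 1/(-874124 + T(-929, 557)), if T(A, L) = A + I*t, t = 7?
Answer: -1/875053 ≈ -1.1428e-6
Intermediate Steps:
I = 0
T(A, L) = A (T(A, L) = A + 0*7 = A + 0 = A)
1/(-874124 + T(-929, 557)) = 1/(-874124 - 929) = 1/(-875053) = -1/875053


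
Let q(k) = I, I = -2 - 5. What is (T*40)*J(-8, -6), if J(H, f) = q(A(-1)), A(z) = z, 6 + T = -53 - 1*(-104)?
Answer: -12600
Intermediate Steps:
T = 45 (T = -6 + (-53 - 1*(-104)) = -6 + (-53 + 104) = -6 + 51 = 45)
I = -7
q(k) = -7
J(H, f) = -7
(T*40)*J(-8, -6) = (45*40)*(-7) = 1800*(-7) = -12600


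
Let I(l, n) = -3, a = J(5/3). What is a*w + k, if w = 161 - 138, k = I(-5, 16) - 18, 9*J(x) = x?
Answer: -452/27 ≈ -16.741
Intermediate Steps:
J(x) = x/9
a = 5/27 (a = (5/3)/9 = (5*(1/3))/9 = (1/9)*(5/3) = 5/27 ≈ 0.18519)
k = -21 (k = -3 - 18 = -21)
w = 23
a*w + k = (5/27)*23 - 21 = 115/27 - 21 = -452/27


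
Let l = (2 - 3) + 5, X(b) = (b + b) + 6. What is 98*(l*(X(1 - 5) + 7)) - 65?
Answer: 1895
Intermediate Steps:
X(b) = 6 + 2*b (X(b) = 2*b + 6 = 6 + 2*b)
l = 4 (l = -1 + 5 = 4)
98*(l*(X(1 - 5) + 7)) - 65 = 98*(4*((6 + 2*(1 - 5)) + 7)) - 65 = 98*(4*((6 + 2*(-4)) + 7)) - 65 = 98*(4*((6 - 8) + 7)) - 65 = 98*(4*(-2 + 7)) - 65 = 98*(4*5) - 65 = 98*20 - 65 = 1960 - 65 = 1895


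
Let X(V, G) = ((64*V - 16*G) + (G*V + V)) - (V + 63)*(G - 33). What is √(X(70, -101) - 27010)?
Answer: 58*I*√3 ≈ 100.46*I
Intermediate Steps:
X(V, G) = -16*G + 65*V + G*V - (-33 + G)*(63 + V) (X(V, G) = ((-16*G + 64*V) + (V + G*V)) - (63 + V)*(-33 + G) = (-16*G + 65*V + G*V) - (-33 + G)*(63 + V) = -16*G + 65*V + G*V - (-33 + G)*(63 + V))
√(X(70, -101) - 27010) = √((2079 - 79*(-101) + 98*70) - 27010) = √((2079 + 7979 + 6860) - 27010) = √(16918 - 27010) = √(-10092) = 58*I*√3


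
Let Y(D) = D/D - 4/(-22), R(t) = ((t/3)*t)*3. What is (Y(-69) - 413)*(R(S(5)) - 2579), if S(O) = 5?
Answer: 11569620/11 ≈ 1.0518e+6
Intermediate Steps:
R(t) = t² (R(t) = ((t*(⅓))*t)*3 = ((t/3)*t)*3 = (t²/3)*3 = t²)
Y(D) = 13/11 (Y(D) = 1 - 4*(-1/22) = 1 + 2/11 = 13/11)
(Y(-69) - 413)*(R(S(5)) - 2579) = (13/11 - 413)*(5² - 2579) = -4530*(25 - 2579)/11 = -4530/11*(-2554) = 11569620/11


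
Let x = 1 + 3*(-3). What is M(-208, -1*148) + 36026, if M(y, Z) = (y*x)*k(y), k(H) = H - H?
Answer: 36026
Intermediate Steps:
x = -8 (x = 1 - 9 = -8)
k(H) = 0
M(y, Z) = 0 (M(y, Z) = (y*(-8))*0 = -8*y*0 = 0)
M(-208, -1*148) + 36026 = 0 + 36026 = 36026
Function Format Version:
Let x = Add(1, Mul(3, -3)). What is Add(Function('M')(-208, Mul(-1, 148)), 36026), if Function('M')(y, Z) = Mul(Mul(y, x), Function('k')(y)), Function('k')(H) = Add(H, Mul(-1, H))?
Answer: 36026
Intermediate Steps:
x = -8 (x = Add(1, -9) = -8)
Function('k')(H) = 0
Function('M')(y, Z) = 0 (Function('M')(y, Z) = Mul(Mul(y, -8), 0) = Mul(Mul(-8, y), 0) = 0)
Add(Function('M')(-208, Mul(-1, 148)), 36026) = Add(0, 36026) = 36026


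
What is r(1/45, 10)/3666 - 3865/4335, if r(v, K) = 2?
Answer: -157338/176579 ≈ -0.89104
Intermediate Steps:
r(1/45, 10)/3666 - 3865/4335 = 2/3666 - 3865/4335 = 2*(1/3666) - 3865*1/4335 = 1/1833 - 773/867 = -157338/176579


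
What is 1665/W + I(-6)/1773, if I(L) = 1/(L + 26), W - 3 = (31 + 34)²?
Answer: 7380641/18740610 ≈ 0.39383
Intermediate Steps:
W = 4228 (W = 3 + (31 + 34)² = 3 + 65² = 3 + 4225 = 4228)
I(L) = 1/(26 + L)
1665/W + I(-6)/1773 = 1665/4228 + 1/((26 - 6)*1773) = 1665*(1/4228) + (1/1773)/20 = 1665/4228 + (1/20)*(1/1773) = 1665/4228 + 1/35460 = 7380641/18740610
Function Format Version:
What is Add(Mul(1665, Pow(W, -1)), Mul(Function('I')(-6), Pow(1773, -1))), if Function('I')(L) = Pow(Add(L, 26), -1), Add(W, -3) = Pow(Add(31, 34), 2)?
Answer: Rational(7380641, 18740610) ≈ 0.39383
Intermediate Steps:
W = 4228 (W = Add(3, Pow(Add(31, 34), 2)) = Add(3, Pow(65, 2)) = Add(3, 4225) = 4228)
Function('I')(L) = Pow(Add(26, L), -1)
Add(Mul(1665, Pow(W, -1)), Mul(Function('I')(-6), Pow(1773, -1))) = Add(Mul(1665, Pow(4228, -1)), Mul(Pow(Add(26, -6), -1), Pow(1773, -1))) = Add(Mul(1665, Rational(1, 4228)), Mul(Pow(20, -1), Rational(1, 1773))) = Add(Rational(1665, 4228), Mul(Rational(1, 20), Rational(1, 1773))) = Add(Rational(1665, 4228), Rational(1, 35460)) = Rational(7380641, 18740610)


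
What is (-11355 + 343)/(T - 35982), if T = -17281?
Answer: 11012/53263 ≈ 0.20675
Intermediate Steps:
(-11355 + 343)/(T - 35982) = (-11355 + 343)/(-17281 - 35982) = -11012/(-53263) = -11012*(-1/53263) = 11012/53263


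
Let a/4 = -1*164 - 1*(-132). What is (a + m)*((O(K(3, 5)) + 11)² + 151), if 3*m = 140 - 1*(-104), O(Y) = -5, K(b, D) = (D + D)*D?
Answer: -26180/3 ≈ -8726.7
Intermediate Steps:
K(b, D) = 2*D² (K(b, D) = (2*D)*D = 2*D²)
a = -128 (a = 4*(-1*164 - 1*(-132)) = 4*(-164 + 132) = 4*(-32) = -128)
m = 244/3 (m = (140 - 1*(-104))/3 = (140 + 104)/3 = (⅓)*244 = 244/3 ≈ 81.333)
(a + m)*((O(K(3, 5)) + 11)² + 151) = (-128 + 244/3)*((-5 + 11)² + 151) = -140*(6² + 151)/3 = -140*(36 + 151)/3 = -140/3*187 = -26180/3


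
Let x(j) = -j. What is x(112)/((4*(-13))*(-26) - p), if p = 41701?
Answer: 112/40349 ≈ 0.0027758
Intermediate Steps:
x(112)/((4*(-13))*(-26) - p) = (-1*112)/((4*(-13))*(-26) - 1*41701) = -112/(-52*(-26) - 41701) = -112/(1352 - 41701) = -112/(-40349) = -112*(-1/40349) = 112/40349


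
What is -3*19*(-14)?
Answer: 798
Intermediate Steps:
-3*19*(-14) = -57*(-14) = 798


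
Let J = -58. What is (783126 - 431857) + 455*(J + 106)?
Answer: 373109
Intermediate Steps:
(783126 - 431857) + 455*(J + 106) = (783126 - 431857) + 455*(-58 + 106) = 351269 + 455*48 = 351269 + 21840 = 373109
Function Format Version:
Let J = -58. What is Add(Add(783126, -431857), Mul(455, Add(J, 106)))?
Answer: 373109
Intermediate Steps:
Add(Add(783126, -431857), Mul(455, Add(J, 106))) = Add(Add(783126, -431857), Mul(455, Add(-58, 106))) = Add(351269, Mul(455, 48)) = Add(351269, 21840) = 373109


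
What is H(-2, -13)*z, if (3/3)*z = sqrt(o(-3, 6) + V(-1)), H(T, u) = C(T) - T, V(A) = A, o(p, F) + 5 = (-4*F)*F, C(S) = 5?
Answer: 35*I*sqrt(6) ≈ 85.732*I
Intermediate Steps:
o(p, F) = -5 - 4*F**2 (o(p, F) = -5 + (-4*F)*F = -5 - 4*F**2)
H(T, u) = 5 - T
z = 5*I*sqrt(6) (z = sqrt((-5 - 4*6**2) - 1) = sqrt((-5 - 4*36) - 1) = sqrt((-5 - 144) - 1) = sqrt(-149 - 1) = sqrt(-150) = 5*I*sqrt(6) ≈ 12.247*I)
H(-2, -13)*z = (5 - 1*(-2))*(5*I*sqrt(6)) = (5 + 2)*(5*I*sqrt(6)) = 7*(5*I*sqrt(6)) = 35*I*sqrt(6)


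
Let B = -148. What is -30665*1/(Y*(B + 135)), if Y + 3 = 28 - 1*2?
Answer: 30665/299 ≈ 102.56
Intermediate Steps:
Y = 23 (Y = -3 + (28 - 1*2) = -3 + (28 - 2) = -3 + 26 = 23)
-30665*1/(Y*(B + 135)) = -30665*1/(23*(-148 + 135)) = -30665/((-13*23)) = -30665/(-299) = -30665*(-1/299) = 30665/299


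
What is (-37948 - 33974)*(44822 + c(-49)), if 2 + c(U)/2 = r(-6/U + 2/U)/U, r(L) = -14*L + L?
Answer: -7739391350484/2401 ≈ -3.2234e+9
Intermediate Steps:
r(L) = -13*L
c(U) = -4 + 104/U² (c(U) = -4 + 2*((-13*(-6/U + 2/U))/U) = -4 + 2*((-(-52)/U)/U) = -4 + 2*((52/U)/U) = -4 + 2*(52/U²) = -4 + 104/U²)
(-37948 - 33974)*(44822 + c(-49)) = (-37948 - 33974)*(44822 + (-4 + 104/(-49)²)) = -71922*(44822 + (-4 + 104*(1/2401))) = -71922*(44822 + (-4 + 104/2401)) = -71922*(44822 - 9500/2401) = -71922*107608122/2401 = -7739391350484/2401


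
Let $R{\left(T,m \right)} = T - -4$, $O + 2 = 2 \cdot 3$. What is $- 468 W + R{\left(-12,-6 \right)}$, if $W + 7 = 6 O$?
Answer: $-7964$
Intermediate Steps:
$O = 4$ ($O = -2 + 2 \cdot 3 = -2 + 6 = 4$)
$W = 17$ ($W = -7 + 6 \cdot 4 = -7 + 24 = 17$)
$R{\left(T,m \right)} = 4 + T$ ($R{\left(T,m \right)} = T + 4 = 4 + T$)
$- 468 W + R{\left(-12,-6 \right)} = \left(-468\right) 17 + \left(4 - 12\right) = -7956 - 8 = -7964$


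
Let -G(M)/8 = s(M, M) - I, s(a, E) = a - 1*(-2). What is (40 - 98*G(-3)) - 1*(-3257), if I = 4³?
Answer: -47663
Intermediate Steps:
s(a, E) = 2 + a (s(a, E) = a + 2 = 2 + a)
I = 64
G(M) = 496 - 8*M (G(M) = -8*((2 + M) - 1*64) = -8*((2 + M) - 64) = -8*(-62 + M) = 496 - 8*M)
(40 - 98*G(-3)) - 1*(-3257) = (40 - 98*(496 - 8*(-3))) - 1*(-3257) = (40 - 98*(496 + 24)) + 3257 = (40 - 98*520) + 3257 = (40 - 50960) + 3257 = -50920 + 3257 = -47663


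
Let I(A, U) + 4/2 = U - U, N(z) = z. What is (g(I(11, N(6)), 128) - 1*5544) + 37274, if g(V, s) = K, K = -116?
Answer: 31614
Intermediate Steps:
I(A, U) = -2 (I(A, U) = -2 + (U - U) = -2 + 0 = -2)
g(V, s) = -116
(g(I(11, N(6)), 128) - 1*5544) + 37274 = (-116 - 1*5544) + 37274 = (-116 - 5544) + 37274 = -5660 + 37274 = 31614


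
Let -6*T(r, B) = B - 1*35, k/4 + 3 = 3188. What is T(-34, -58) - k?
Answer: -25449/2 ≈ -12725.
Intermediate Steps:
k = 12740 (k = -12 + 4*3188 = -12 + 12752 = 12740)
T(r, B) = 35/6 - B/6 (T(r, B) = -(B - 1*35)/6 = -(B - 35)/6 = -(-35 + B)/6 = 35/6 - B/6)
T(-34, -58) - k = (35/6 - ⅙*(-58)) - 1*12740 = (35/6 + 29/3) - 12740 = 31/2 - 12740 = -25449/2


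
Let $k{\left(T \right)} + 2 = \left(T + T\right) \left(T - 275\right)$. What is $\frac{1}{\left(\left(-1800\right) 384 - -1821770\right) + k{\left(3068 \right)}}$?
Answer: $\frac{1}{18268416} \approx 5.4739 \cdot 10^{-8}$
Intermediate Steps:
$k{\left(T \right)} = -2 + 2 T \left(-275 + T\right)$ ($k{\left(T \right)} = -2 + \left(T + T\right) \left(T - 275\right) = -2 + 2 T \left(-275 + T\right)$)
$\frac{1}{\left(\left(-1800\right) 384 - -1821770\right) + k{\left(3068 \right)}} = \frac{1}{\left(\left(-1800\right) 384 - -1821770\right) - \left(1687402 - 18825248\right)} = \frac{1}{\left(-691200 + 1821770\right) - -17137846} = \frac{1}{1130570 - -17137846} = \frac{1}{1130570 + 17137846} = \frac{1}{18268416}$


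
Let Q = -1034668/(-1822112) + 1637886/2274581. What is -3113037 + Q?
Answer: -3225526296565156081/1036135333768 ≈ -3.1130e+6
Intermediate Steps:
Q = 1334461977335/1036135333768 (Q = -1034668*(-1/1822112) + 1637886*(1/2274581) = 258667/455528 + 1637886/2274581 = 1334461977335/1036135333768 ≈ 1.2879)
-3113037 + Q = -3113037 + 1334461977335/1036135333768 = -3225526296565156081/1036135333768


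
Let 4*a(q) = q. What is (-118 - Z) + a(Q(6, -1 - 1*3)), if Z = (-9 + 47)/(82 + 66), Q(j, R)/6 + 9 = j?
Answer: -4542/37 ≈ -122.76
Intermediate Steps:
Q(j, R) = -54 + 6*j
a(q) = q/4
Z = 19/74 (Z = 38/148 = 38*(1/148) = 19/74 ≈ 0.25676)
(-118 - Z) + a(Q(6, -1 - 1*3)) = (-118 - 1*19/74) + (-54 + 6*6)/4 = (-118 - 19/74) + (-54 + 36)/4 = -8751/74 + (1/4)*(-18) = -8751/74 - 9/2 = -4542/37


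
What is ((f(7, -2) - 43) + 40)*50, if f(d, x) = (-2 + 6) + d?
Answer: 400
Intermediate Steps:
f(d, x) = 4 + d
((f(7, -2) - 43) + 40)*50 = (((4 + 7) - 43) + 40)*50 = ((11 - 43) + 40)*50 = (-32 + 40)*50 = 8*50 = 400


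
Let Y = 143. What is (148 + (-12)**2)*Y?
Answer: 41756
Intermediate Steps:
(148 + (-12)**2)*Y = (148 + (-12)**2)*143 = (148 + 144)*143 = 292*143 = 41756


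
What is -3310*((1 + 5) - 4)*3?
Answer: -19860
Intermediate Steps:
-3310*((1 + 5) - 4)*3 = -3310*(6 - 4)*3 = -6620*3 = -3310*6 = -19860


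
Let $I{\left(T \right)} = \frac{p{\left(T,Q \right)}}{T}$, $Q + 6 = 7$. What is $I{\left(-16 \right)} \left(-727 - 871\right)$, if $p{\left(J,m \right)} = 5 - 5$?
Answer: $0$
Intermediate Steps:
$Q = 1$ ($Q = -6 + 7 = 1$)
$p{\left(J,m \right)} = 0$ ($p{\left(J,m \right)} = 5 - 5 = 0$)
$I{\left(T \right)} = 0$ ($I{\left(T \right)} = \frac{0}{T} = 0$)
$I{\left(-16 \right)} \left(-727 - 871\right) = 0 \left(-727 - 871\right) = 0 \left(-1598\right) = 0$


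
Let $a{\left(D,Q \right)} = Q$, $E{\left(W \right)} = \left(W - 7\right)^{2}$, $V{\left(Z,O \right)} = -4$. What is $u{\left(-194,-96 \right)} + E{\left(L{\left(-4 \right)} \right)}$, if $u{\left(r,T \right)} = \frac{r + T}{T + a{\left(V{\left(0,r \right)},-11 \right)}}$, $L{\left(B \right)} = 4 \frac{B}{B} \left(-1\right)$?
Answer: $\frac{13237}{107} \approx 123.71$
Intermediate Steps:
$L{\left(B \right)} = -4$ ($L{\left(B \right)} = 4 \cdot 1 \left(-1\right) = 4 \left(-1\right) = -4$)
$E{\left(W \right)} = \left(-7 + W\right)^{2}$
$u{\left(r,T \right)} = \frac{T + r}{-11 + T}$ ($u{\left(r,T \right)} = \frac{r + T}{T - 11} = \frac{T + r}{-11 + T}$)
$u{\left(-194,-96 \right)} + E{\left(L{\left(-4 \right)} \right)} = \frac{-96 - 194}{-11 - 96} + \left(-7 - 4\right)^{2} = \frac{1}{-107} \left(-290\right) + \left(-11\right)^{2} = \left(- \frac{1}{107}\right) \left(-290\right) + 121 = \frac{290}{107} + 121 = \frac{13237}{107}$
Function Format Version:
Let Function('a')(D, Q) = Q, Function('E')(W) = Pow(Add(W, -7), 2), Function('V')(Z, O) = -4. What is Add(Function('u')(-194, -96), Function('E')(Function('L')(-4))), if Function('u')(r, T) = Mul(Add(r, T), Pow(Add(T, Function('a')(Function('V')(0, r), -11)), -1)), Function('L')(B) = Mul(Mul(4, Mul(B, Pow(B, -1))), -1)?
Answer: Rational(13237, 107) ≈ 123.71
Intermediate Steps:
Function('L')(B) = -4 (Function('L')(B) = Mul(Mul(4, 1), -1) = Mul(4, -1) = -4)
Function('E')(W) = Pow(Add(-7, W), 2)
Function('u')(r, T) = Mul(Pow(Add(-11, T), -1), Add(T, r)) (Function('u')(r, T) = Mul(Add(r, T), Pow(Add(T, -11), -1)) = Mul(Add(T, r), Pow(Add(-11, T), -1)) = Mul(Pow(Add(-11, T), -1), Add(T, r)))
Add(Function('u')(-194, -96), Function('E')(Function('L')(-4))) = Add(Mul(Pow(Add(-11, -96), -1), Add(-96, -194)), Pow(Add(-7, -4), 2)) = Add(Mul(Pow(-107, -1), -290), Pow(-11, 2)) = Add(Mul(Rational(-1, 107), -290), 121) = Add(Rational(290, 107), 121) = Rational(13237, 107)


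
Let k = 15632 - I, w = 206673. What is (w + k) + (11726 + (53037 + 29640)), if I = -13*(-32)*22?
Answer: 307556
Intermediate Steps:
I = 9152 (I = 416*22 = 9152)
k = 6480 (k = 15632 - 1*9152 = 15632 - 9152 = 6480)
(w + k) + (11726 + (53037 + 29640)) = (206673 + 6480) + (11726 + (53037 + 29640)) = 213153 + (11726 + 82677) = 213153 + 94403 = 307556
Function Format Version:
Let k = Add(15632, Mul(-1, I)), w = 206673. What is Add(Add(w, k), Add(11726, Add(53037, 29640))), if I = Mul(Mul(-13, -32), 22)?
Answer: 307556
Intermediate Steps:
I = 9152 (I = Mul(416, 22) = 9152)
k = 6480 (k = Add(15632, Mul(-1, 9152)) = Add(15632, -9152) = 6480)
Add(Add(w, k), Add(11726, Add(53037, 29640))) = Add(Add(206673, 6480), Add(11726, Add(53037, 29640))) = Add(213153, Add(11726, 82677)) = Add(213153, 94403) = 307556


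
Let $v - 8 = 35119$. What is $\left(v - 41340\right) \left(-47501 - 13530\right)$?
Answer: $379185603$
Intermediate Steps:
$v = 35127$ ($v = 8 + 35119 = 35127$)
$\left(v - 41340\right) \left(-47501 - 13530\right) = \left(35127 - 41340\right) \left(-47501 - 13530\right) = \left(-6213\right) \left(-61031\right) = 379185603$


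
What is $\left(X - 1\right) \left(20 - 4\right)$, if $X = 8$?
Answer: $112$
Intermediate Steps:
$\left(X - 1\right) \left(20 - 4\right) = \left(8 - 1\right) \left(20 - 4\right) = \left(8 - 1\right) 16 = 7 \cdot 16 = 112$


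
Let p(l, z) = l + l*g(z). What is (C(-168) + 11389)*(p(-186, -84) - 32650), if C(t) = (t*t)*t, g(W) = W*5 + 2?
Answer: -212444673616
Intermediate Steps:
g(W) = 2 + 5*W (g(W) = 5*W + 2 = 2 + 5*W)
p(l, z) = l + l*(2 + 5*z)
C(t) = t**3 (C(t) = t**2*t = t**3)
(C(-168) + 11389)*(p(-186, -84) - 32650) = ((-168)**3 + 11389)*(-186*(3 + 5*(-84)) - 32650) = (-4741632 + 11389)*(-186*(3 - 420) - 32650) = -4730243*(-186*(-417) - 32650) = -4730243*(77562 - 32650) = -4730243*44912 = -212444673616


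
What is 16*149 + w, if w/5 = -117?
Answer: 1799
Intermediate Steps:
w = -585 (w = 5*(-117) = -585)
16*149 + w = 16*149 - 585 = 2384 - 585 = 1799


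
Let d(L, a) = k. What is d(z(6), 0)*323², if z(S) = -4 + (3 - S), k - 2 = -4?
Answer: -208658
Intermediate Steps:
k = -2 (k = 2 - 4 = -2)
z(S) = -1 - S
d(L, a) = -2
d(z(6), 0)*323² = -2*323² = -2*104329 = -208658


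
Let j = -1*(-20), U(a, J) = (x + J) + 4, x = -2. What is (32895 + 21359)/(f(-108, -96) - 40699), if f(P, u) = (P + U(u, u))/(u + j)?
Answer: -2061652/1546461 ≈ -1.3331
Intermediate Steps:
U(a, J) = 2 + J (U(a, J) = (-2 + J) + 4 = 2 + J)
j = 20
f(P, u) = (2 + P + u)/(20 + u) (f(P, u) = (P + (2 + u))/(u + 20) = (2 + P + u)/(20 + u))
(32895 + 21359)/(f(-108, -96) - 40699) = (32895 + 21359)/((2 - 108 - 96)/(20 - 96) - 40699) = 54254/(-202/(-76) - 40699) = 54254/(-1/76*(-202) - 40699) = 54254/(101/38 - 40699) = 54254/(-1546461/38) = 54254*(-38/1546461) = -2061652/1546461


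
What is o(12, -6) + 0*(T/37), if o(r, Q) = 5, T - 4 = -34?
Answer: 5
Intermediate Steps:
T = -30 (T = 4 - 34 = -30)
o(12, -6) + 0*(T/37) = 5 + 0*(-30/37) = 5 + 0 = 5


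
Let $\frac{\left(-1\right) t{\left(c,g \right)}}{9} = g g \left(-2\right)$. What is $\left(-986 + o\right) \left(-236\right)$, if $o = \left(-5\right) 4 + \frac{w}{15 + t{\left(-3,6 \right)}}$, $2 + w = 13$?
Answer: $\frac{157404212}{663} \approx 2.3741 \cdot 10^{5}$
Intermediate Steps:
$w = 11$ ($w = -2 + 13 = 11$)
$t{\left(c,g \right)} = 18 g^{2}$ ($t{\left(c,g \right)} = - 9 g g \left(-2\right) = - 9 g^{2} \left(-2\right) = - 9 \left(- 2 g^{2}\right) = 18 g^{2}$)
$o = - \frac{13249}{663}$ ($o = \left(-5\right) 4 + \frac{1}{15 + 18 \cdot 6^{2}} \cdot 11 = -20 + \frac{1}{15 + 18 \cdot 36} \cdot 11 = -20 + \frac{1}{15 + 648} \cdot 11 = -20 + \frac{1}{663} \cdot 11 = -20 + \frac{11}{663} = - \frac{13249}{663} \approx -19.983$)
$\left(-986 + o\right) \left(-236\right) = \left(-986 - \frac{13249}{663}\right) \left(-236\right) = \left(- \frac{666967}{663}\right) \left(-236\right) = \frac{157404212}{663}$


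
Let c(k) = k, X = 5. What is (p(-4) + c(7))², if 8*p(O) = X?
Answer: 3721/64 ≈ 58.141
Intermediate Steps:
p(O) = 5/8 (p(O) = (⅛)*5 = 5/8)
(p(-4) + c(7))² = (5/8 + 7)² = (61/8)² = 3721/64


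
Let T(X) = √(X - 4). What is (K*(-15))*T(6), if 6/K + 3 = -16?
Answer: 90*√2/19 ≈ 6.6989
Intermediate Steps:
K = -6/19 (K = 6/(-3 - 16) = 6/(-19) = 6*(-1/19) = -6/19 ≈ -0.31579)
T(X) = √(-4 + X)
(K*(-15))*T(6) = (-6/19*(-15))*√(-4 + 6) = 90*√2/19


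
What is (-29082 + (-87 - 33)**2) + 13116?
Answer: -1566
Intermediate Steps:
(-29082 + (-87 - 33)**2) + 13116 = (-29082 + (-120)**2) + 13116 = (-29082 + 14400) + 13116 = -14682 + 13116 = -1566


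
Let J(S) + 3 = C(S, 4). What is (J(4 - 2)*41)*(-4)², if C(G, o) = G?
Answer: -656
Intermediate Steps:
J(S) = -3 + S
(J(4 - 2)*41)*(-4)² = ((-3 + (4 - 2))*41)*(-4)² = ((-3 + 2)*41)*16 = -1*41*16 = -41*16 = -656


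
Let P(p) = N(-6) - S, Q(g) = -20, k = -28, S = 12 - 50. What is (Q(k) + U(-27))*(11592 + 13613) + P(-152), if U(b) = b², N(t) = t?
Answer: 17870377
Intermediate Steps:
S = -38
P(p) = 32 (P(p) = -6 - 1*(-38) = -6 + 38 = 32)
(Q(k) + U(-27))*(11592 + 13613) + P(-152) = (-20 + (-27)²)*(11592 + 13613) + 32 = (-20 + 729)*25205 + 32 = 709*25205 + 32 = 17870345 + 32 = 17870377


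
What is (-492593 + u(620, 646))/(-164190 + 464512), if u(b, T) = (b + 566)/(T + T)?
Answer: -318214485/194008012 ≈ -1.6402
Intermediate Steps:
u(b, T) = (566 + b)/(2*T) (u(b, T) = (566 + b)/((2*T)) = (566 + b)*(1/(2*T)) = (566 + b)/(2*T))
(-492593 + u(620, 646))/(-164190 + 464512) = (-492593 + (½)*(566 + 620)/646)/(-164190 + 464512) = (-492593 + (½)*(1/646)*1186)/300322 = (-492593 + 593/646)*(1/300322) = -318214485/646*1/300322 = -318214485/194008012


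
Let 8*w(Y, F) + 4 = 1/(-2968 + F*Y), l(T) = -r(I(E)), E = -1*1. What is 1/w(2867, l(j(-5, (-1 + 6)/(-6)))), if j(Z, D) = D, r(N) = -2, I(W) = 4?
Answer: -22128/11063 ≈ -2.0002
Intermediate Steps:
E = -1
l(T) = 2 (l(T) = -1*(-2) = 2)
w(Y, F) = -½ + 1/(8*(-2968 + F*Y))
1/w(2867, l(j(-5, (-1 + 6)/(-6)))) = 1/((11873 - 4*2*2867)/(8*(-2968 + 2*2867))) = 1/((11873 - 22936)/(8*(-2968 + 5734))) = 1/((⅛)*(-11063)/2766) = 1/((⅛)*(1/2766)*(-11063)) = 1/(-11063/22128) = -22128/11063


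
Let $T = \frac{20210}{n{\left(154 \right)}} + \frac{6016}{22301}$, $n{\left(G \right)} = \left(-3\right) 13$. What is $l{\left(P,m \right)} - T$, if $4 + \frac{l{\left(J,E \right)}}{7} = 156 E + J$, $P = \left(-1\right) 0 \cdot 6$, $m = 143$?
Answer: $\frac{136241079178}{869739} \approx 1.5665 \cdot 10^{5}$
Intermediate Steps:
$n{\left(G \right)} = -39$
$P = 0$ ($P = 0 \cdot 6 = 0$)
$l{\left(J,E \right)} = -28 + 7 J + 1092 E$ ($l{\left(J,E \right)} = -28 + 7 \left(156 E + J\right) = -28 + 7 \left(J + 156 E\right) = -28 + \left(7 J + 1092 E\right) = -28 + 7 J + 1092 E$)
$T = - \frac{450468586}{869739}$ ($T = \frac{20210}{-39} + \frac{6016}{22301} = 20210 \left(- \frac{1}{39}\right) + 6016 \cdot \frac{1}{22301} = - \frac{20210}{39} + \frac{6016}{22301} = - \frac{450468586}{869739} \approx -517.94$)
$l{\left(P,m \right)} - T = \left(-28 + 7 \cdot 0 + 1092 \cdot 143\right) - - \frac{450468586}{869739} = \left(-28 + 0 + 156156\right) + \frac{450468586}{869739} = 156128 + \frac{450468586}{869739} = \frac{136241079178}{869739}$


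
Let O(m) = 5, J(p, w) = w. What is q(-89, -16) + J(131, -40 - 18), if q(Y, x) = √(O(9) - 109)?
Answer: -58 + 2*I*√26 ≈ -58.0 + 10.198*I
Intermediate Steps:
q(Y, x) = 2*I*√26 (q(Y, x) = √(5 - 109) = √(-104) = 2*I*√26)
q(-89, -16) + J(131, -40 - 18) = 2*I*√26 + (-40 - 18) = 2*I*√26 - 58 = -58 + 2*I*√26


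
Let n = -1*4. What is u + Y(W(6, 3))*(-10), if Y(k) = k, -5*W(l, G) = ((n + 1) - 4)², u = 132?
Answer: 230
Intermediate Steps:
n = -4
W(l, G) = -49/5 (W(l, G) = -((-4 + 1) - 4)²/5 = -(-3 - 4)²/5 = -⅕*(-7)² = -⅕*49 = -49/5)
u + Y(W(6, 3))*(-10) = 132 - 49/5*(-10) = 132 + 98 = 230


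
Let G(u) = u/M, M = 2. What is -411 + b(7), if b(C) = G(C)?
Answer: -815/2 ≈ -407.50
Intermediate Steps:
G(u) = u/2
b(C) = C/2
-411 + b(7) = -411 + (1/2)*7 = -411 + 7/2 = -815/2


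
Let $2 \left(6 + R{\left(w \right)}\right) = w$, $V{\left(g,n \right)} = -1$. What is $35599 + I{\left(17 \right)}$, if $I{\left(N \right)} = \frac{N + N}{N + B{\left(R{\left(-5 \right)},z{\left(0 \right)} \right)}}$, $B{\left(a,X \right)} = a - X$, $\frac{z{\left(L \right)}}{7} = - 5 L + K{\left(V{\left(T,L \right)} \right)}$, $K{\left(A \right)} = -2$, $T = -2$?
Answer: $\frac{1602023}{45} \approx 35601.0$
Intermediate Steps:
$R{\left(w \right)} = -6 + \frac{w}{2}$
$z{\left(L \right)} = -14 - 35 L$ ($z{\left(L \right)} = 7 \left(- 5 L - 2\right) = 7 \left(-2 - 5 L\right) = -14 - 35 L$)
$I{\left(N \right)} = \frac{2 N}{\frac{11}{2} + N}$ ($I{\left(N \right)} = \frac{N + N}{N + \left(\left(-6 + \frac{1}{2} \left(-5\right)\right) - \left(-14 - 0\right)\right)} = \frac{2 N}{N - - \frac{11}{2}} = \frac{2 N}{N + \left(- \frac{17}{2} + 14\right)} = \frac{2 N}{N + \frac{11}{2}} = \frac{2 N}{\frac{11}{2} + N}$)
$35599 + I{\left(17 \right)} = 35599 + 4 \cdot 17 \frac{1}{11 + 2 \cdot 17} = 35599 + 4 \cdot 17 \frac{1}{11 + 34} = 35599 + 4 \cdot 17 \cdot \frac{1}{45} = 35599 + \frac{68}{45} = \frac{1602023}{45}$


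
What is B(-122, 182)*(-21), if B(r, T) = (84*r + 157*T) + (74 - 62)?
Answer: -385098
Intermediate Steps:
B(r, T) = 12 + 84*r + 157*T (B(r, T) = (84*r + 157*T) + 12 = 12 + 84*r + 157*T)
B(-122, 182)*(-21) = (12 + 84*(-122) + 157*182)*(-21) = (12 - 10248 + 28574)*(-21) = 18338*(-21) = -385098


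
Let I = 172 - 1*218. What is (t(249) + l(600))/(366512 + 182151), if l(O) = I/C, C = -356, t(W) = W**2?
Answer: 11036201/97662014 ≈ 0.11300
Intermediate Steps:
I = -46 (I = 172 - 218 = -46)
l(O) = 23/178 (l(O) = -46/(-356) = -46*(-1/356) = 23/178)
(t(249) + l(600))/(366512 + 182151) = (249**2 + 23/178)/(366512 + 182151) = (62001 + 23/178)/548663 = (11036201/178)*(1/548663) = 11036201/97662014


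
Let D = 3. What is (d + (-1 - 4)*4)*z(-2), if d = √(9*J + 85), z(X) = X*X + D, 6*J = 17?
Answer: -140 + 7*√442/2 ≈ -66.417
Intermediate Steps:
J = 17/6 (J = (⅙)*17 = 17/6 ≈ 2.8333)
z(X) = 3 + X² (z(X) = X*X + 3 = X² + 3 = 3 + X²)
d = √442/2 (d = √(9*(17/6) + 85) = √(51/2 + 85) = √(221/2) = √442/2 ≈ 10.512)
(d + (-1 - 4)*4)*z(-2) = (√442/2 + (-1 - 4)*4)*(3 + (-2)²) = (√442/2 - 5*4)*(3 + 4) = (√442/2 - 20)*7 = (-20 + √442/2)*7 = -140 + 7*√442/2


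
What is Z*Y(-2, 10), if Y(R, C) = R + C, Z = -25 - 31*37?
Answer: -9376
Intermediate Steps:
Z = -1172 (Z = -25 - 1147 = -1172)
Y(R, C) = C + R
Z*Y(-2, 10) = -1172*(10 - 2) = -1172*8 = -9376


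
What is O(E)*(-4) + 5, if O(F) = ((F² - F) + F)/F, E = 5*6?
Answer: -115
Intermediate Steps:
E = 30
O(F) = F (O(F) = F²/F = F)
O(E)*(-4) + 5 = 30*(-4) + 5 = -120 + 5 = -115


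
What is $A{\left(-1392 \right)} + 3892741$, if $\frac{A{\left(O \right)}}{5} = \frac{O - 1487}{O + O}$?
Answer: $\frac{10837405339}{2784} \approx 3.8927 \cdot 10^{6}$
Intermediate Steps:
$A{\left(O \right)} = \frac{5 \left(-1487 + O\right)}{2 O}$ ($A{\left(O \right)} = 5 \frac{O - 1487}{O + O} = 5 \frac{-1487 + O}{2 O} = \frac{5 \left(-1487 + O\right)}{2 O}$)
$A{\left(-1392 \right)} + 3892741 = \frac{5 \left(-1487 - 1392\right)}{2 \left(-1392\right)} + 3892741 = \frac{5}{2} \left(- \frac{1}{1392}\right) \left(-2879\right) + 3892741 = \frac{14395}{2784} + 3892741 = \frac{10837405339}{2784}$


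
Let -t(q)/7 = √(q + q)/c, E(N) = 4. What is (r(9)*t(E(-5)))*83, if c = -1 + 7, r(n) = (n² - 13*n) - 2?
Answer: 22078*√2/3 ≈ 10408.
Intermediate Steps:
r(n) = -2 + n² - 13*n
c = 6
t(q) = -7*√2*√q/6 (t(q) = -7*√(q + q)/6 = -7*√(2*q)/6 = -7*√2*√q/6)
(r(9)*t(E(-5)))*83 = ((-2 + 9² - 13*9)*(-7*√2*√4/6))*83 = ((-2 + 81 - 117)*(-7/6*√2*2))*83 = -(-266)*√2/3*83 = (266*√2/3)*83 = 22078*√2/3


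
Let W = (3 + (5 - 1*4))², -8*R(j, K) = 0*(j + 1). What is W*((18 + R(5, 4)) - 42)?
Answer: -384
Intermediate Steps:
R(j, K) = 0 (R(j, K) = -0*(j + 1) = -0*(1 + j) = -⅛*0 = 0)
W = 16 (W = (3 + (5 - 4))² = (3 + 1)² = 4² = 16)
W*((18 + R(5, 4)) - 42) = 16*((18 + 0) - 42) = 16*(18 - 42) = 16*(-24) = -384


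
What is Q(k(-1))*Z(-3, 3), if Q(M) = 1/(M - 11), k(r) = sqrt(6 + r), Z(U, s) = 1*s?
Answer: -33/116 - 3*sqrt(5)/116 ≈ -0.34231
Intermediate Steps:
Z(U, s) = s
Q(M) = 1/(-11 + M)
Q(k(-1))*Z(-3, 3) = 3/(-11 + sqrt(6 - 1)) = 3/(-11 + sqrt(5))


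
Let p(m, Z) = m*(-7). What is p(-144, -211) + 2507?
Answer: 3515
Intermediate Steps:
p(m, Z) = -7*m
p(-144, -211) + 2507 = -7*(-144) + 2507 = 1008 + 2507 = 3515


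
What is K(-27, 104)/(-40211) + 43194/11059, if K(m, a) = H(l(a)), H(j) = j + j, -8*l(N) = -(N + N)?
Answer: 1736298866/444693449 ≈ 3.9045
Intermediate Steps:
l(N) = N/4 (l(N) = -(-1)*(N + N)/8 = -(-1)*2*N/8 = -(-1)*N/4 = N/4)
H(j) = 2*j
K(m, a) = a/2 (K(m, a) = 2*(a/4) = a/2)
K(-27, 104)/(-40211) + 43194/11059 = ((½)*104)/(-40211) + 43194/11059 = 52*(-1/40211) + 43194*(1/11059) = -52/40211 + 43194/11059 = 1736298866/444693449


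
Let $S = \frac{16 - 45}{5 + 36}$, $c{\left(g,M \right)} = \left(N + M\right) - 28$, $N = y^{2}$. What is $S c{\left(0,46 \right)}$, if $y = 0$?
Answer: $- \frac{522}{41} \approx -12.732$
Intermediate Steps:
$N = 0$ ($N = 0^{2} = 0$)
$c{\left(g,M \right)} = -28 + M$ ($c{\left(g,M \right)} = \left(0 + M\right) - 28 = M - 28 = -28 + M$)
$S = - \frac{29}{41} \approx -0.70732$
$S c{\left(0,46 \right)} = - \frac{29 \left(-28 + 46\right)}{41} = \left(- \frac{29}{41}\right) 18 = - \frac{522}{41}$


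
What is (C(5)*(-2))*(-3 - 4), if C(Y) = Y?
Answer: 70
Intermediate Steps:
(C(5)*(-2))*(-3 - 4) = (5*(-2))*(-3 - 4) = -10*(-7) = 70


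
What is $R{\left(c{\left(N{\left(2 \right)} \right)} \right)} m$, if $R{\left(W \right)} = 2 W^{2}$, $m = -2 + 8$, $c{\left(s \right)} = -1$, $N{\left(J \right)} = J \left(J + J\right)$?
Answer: $12$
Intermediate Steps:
$N{\left(J \right)} = 2 J^{2}$ ($N{\left(J \right)} = J 2 J = 2 J^{2}$)
$m = 6$
$R{\left(c{\left(N{\left(2 \right)} \right)} \right)} m = 2 \left(-1\right)^{2} \cdot 6 = 2 \cdot 1 \cdot 6 = 2 \cdot 6 = 12$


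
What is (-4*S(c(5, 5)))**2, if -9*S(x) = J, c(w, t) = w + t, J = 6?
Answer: 64/9 ≈ 7.1111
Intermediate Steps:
c(w, t) = t + w
S(x) = -2/3 (S(x) = -1/9*6 = -2/3)
(-4*S(c(5, 5)))**2 = (-4*(-2/3))**2 = (8/3)**2 = 64/9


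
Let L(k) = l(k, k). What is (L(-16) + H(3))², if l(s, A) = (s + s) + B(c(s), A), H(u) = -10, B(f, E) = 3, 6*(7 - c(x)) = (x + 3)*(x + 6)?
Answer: 1521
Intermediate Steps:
c(x) = 7 - (3 + x)*(6 + x)/6 (c(x) = 7 - (x + 3)*(x + 6)/6 = 7 - (3 + x)*(6 + x)/6)
l(s, A) = 3 + 2*s (l(s, A) = (s + s) + 3 = 2*s + 3 = 3 + 2*s)
L(k) = 3 + 2*k
(L(-16) + H(3))² = ((3 + 2*(-16)) - 10)² = ((3 - 32) - 10)² = (-29 - 10)² = (-39)² = 1521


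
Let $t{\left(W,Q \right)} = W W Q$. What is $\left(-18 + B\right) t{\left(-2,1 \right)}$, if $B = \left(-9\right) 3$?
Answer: $-180$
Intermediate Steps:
$B = -27$
$t{\left(W,Q \right)} = Q W^{2}$ ($t{\left(W,Q \right)} = W^{2} Q = Q W^{2}$)
$\left(-18 + B\right) t{\left(-2,1 \right)} = \left(-18 - 27\right) 1 \left(-2\right)^{2} = - 45 \cdot 1 \cdot 4 = \left(-45\right) 4 = -180$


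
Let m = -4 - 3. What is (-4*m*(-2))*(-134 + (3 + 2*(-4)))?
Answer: 7784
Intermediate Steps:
m = -7
(-4*m*(-2))*(-134 + (3 + 2*(-4))) = (-4*(-7)*(-2))*(-134 + (3 + 2*(-4))) = (28*(-2))*(-134 + (3 - 8)) = -56*(-134 - 5) = -56*(-139) = 7784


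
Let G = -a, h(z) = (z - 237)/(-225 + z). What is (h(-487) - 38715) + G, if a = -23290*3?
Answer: 5545771/178 ≈ 31156.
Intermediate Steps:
h(z) = (-237 + z)/(-225 + z)
a = -69870
G = 69870 (G = -1*(-69870) = 69870)
(h(-487) - 38715) + G = ((-237 - 487)/(-225 - 487) - 38715) + 69870 = (-724/(-712) - 38715) + 69870 = (-1/712*(-724) - 38715) + 69870 = (181/178 - 38715) + 69870 = -6891089/178 + 69870 = 5545771/178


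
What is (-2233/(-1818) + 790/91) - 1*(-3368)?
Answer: 558834607/165438 ≈ 3377.9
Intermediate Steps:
(-2233/(-1818) + 790/91) - 1*(-3368) = (-2233*(-1/1818) + 790*(1/91)) + 3368 = (2233/1818 + 790/91) + 3368 = 1639423/165438 + 3368 = 558834607/165438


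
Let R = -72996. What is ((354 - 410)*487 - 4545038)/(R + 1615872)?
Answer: -2286155/771438 ≈ -2.9635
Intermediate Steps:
((354 - 410)*487 - 4545038)/(R + 1615872) = ((354 - 410)*487 - 4545038)/(-72996 + 1615872) = (-56*487 - 4545038)/1542876 = (-27272 - 4545038)*(1/1542876) = -4572310*1/1542876 = -2286155/771438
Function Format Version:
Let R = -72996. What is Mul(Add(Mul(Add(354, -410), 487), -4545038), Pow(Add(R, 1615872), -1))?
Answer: Rational(-2286155, 771438) ≈ -2.9635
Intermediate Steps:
Mul(Add(Mul(Add(354, -410), 487), -4545038), Pow(Add(R, 1615872), -1)) = Mul(Add(Mul(Add(354, -410), 487), -4545038), Pow(Add(-72996, 1615872), -1)) = Mul(Add(Mul(-56, 487), -4545038), Pow(1542876, -1)) = Mul(Add(-27272, -4545038), Rational(1, 1542876)) = Mul(-4572310, Rational(1, 1542876)) = Rational(-2286155, 771438)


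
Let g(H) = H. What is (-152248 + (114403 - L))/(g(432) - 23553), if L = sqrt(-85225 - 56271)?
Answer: 4205/2569 + 2*I*sqrt(35374)/23121 ≈ 1.6368 + 0.016269*I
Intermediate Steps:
L = 2*I*sqrt(35374) (L = sqrt(-141496) = 2*I*sqrt(35374) ≈ 376.16*I)
(-152248 + (114403 - L))/(g(432) - 23553) = (-152248 + (114403 - 2*I*sqrt(35374)))/(432 - 23553) = (-152248 + (114403 - 2*I*sqrt(35374)))/(-23121) = (-37845 - 2*I*sqrt(35374))*(-1/23121) = 4205/2569 + 2*I*sqrt(35374)/23121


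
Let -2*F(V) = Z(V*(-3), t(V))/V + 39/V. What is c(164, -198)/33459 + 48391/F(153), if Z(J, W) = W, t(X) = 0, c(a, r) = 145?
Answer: -165149673953/434967 ≈ -3.7968e+5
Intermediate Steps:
F(V) = -39/(2*V) (F(V) = -(0/V + 39/V)/2 = -(0 + 39/V)/2 = -39/(2*V))
c(164, -198)/33459 + 48391/F(153) = 145/33459 + 48391/((-39/2/153)) = 145*(1/33459) + 48391/((-39/2*1/153)) = 145/33459 + 48391/(-13/102) = 145/33459 + 48391*(-102/13) = 145/33459 - 4935882/13 = -165149673953/434967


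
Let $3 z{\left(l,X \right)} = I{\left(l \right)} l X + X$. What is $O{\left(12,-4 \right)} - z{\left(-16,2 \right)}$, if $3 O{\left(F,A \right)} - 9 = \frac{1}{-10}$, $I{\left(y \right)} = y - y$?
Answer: $\frac{23}{10} \approx 2.3$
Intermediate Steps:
$I{\left(y \right)} = 0$
$z{\left(l,X \right)} = \frac{X}{3}$ ($z{\left(l,X \right)} = \frac{0 l X + X}{3} = \frac{0 X + X}{3} = \frac{0 + X}{3} = \frac{X}{3}$)
$O{\left(F,A \right)} = \frac{89}{30}$ ($O{\left(F,A \right)} = 3 + \frac{1}{3 \left(-10\right)} = 3 + \frac{1}{3} \left(- \frac{1}{10}\right) = 3 - \frac{1}{30} = \frac{89}{30}$)
$O{\left(12,-4 \right)} - z{\left(-16,2 \right)} = \frac{89}{30} - \frac{1}{3} \cdot 2 = \frac{89}{30} - \frac{2}{3} = \frac{23}{10}$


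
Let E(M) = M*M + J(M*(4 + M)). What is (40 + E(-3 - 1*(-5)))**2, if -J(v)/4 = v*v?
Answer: 283024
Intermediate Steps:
J(v) = -4*v**2 (J(v) = -4*v*v = -4*v**2)
E(M) = M**2 - 4*M**2*(4 + M)**2 (E(M) = M*M - 4*M**2*(4 + M)**2 = M**2 - 4*M**2*(4 + M)**2)
(40 + E(-3 - 1*(-5)))**2 = (40 + (-3 - 1*(-5))**2*(1 - 4*(4 + (-3 - 1*(-5)))**2))**2 = (40 + (-3 + 5)**2*(1 - 4*(4 + (-3 + 5))**2))**2 = (40 + 2**2*(1 - 4*(4 + 2)**2))**2 = (40 + 4*(1 - 4*6**2))**2 = (40 + 4*(1 - 4*36))**2 = (40 + 4*(1 - 144))**2 = (40 + 4*(-143))**2 = (40 - 572)**2 = (-532)**2 = 283024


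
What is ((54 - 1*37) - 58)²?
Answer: 1681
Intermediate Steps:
((54 - 1*37) - 58)² = ((54 - 37) - 58)² = (17 - 58)² = (-41)² = 1681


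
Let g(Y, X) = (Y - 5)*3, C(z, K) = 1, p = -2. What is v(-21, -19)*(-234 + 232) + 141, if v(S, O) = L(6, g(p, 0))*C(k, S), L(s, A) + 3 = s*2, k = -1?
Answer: 123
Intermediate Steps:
g(Y, X) = -15 + 3*Y (g(Y, X) = (-5 + Y)*3 = -15 + 3*Y)
L(s, A) = -3 + 2*s (L(s, A) = -3 + s*2 = -3 + 2*s)
v(S, O) = 9 (v(S, O) = (-3 + 2*6)*1 = (-3 + 12)*1 = 9*1 = 9)
v(-21, -19)*(-234 + 232) + 141 = 9*(-234 + 232) + 141 = 9*(-2) + 141 = -18 + 141 = 123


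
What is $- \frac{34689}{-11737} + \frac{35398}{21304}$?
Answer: $\frac{577240391}{125022524} \approx 4.6171$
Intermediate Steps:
$- \frac{34689}{-11737} + \frac{35398}{21304} = \left(-34689\right) \left(- \frac{1}{11737}\right) + 35398 \cdot \frac{1}{21304} = \frac{34689}{11737} + \frac{17699}{10652} = \frac{577240391}{125022524}$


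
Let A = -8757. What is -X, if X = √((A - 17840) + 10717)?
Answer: -2*I*√3970 ≈ -126.02*I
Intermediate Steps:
X = 2*I*√3970 (X = √((-8757 - 17840) + 10717) = √(-26597 + 10717) = √(-15880) = 2*I*√3970 ≈ 126.02*I)
-X = -2*I*√3970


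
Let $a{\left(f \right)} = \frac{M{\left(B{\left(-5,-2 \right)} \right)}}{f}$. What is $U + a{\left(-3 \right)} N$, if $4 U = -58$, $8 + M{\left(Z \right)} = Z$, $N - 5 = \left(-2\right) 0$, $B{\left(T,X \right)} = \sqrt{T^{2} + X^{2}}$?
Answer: $- \frac{7}{6} - \frac{5 \sqrt{29}}{3} \approx -10.142$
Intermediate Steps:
$N = 5$ ($N = 5 - 0 = 5 + 0 = 5$)
$M{\left(Z \right)} = -8 + Z$
$a{\left(f \right)} = \frac{-8 + \sqrt{29}}{f}$ ($a{\left(f \right)} = \frac{-8 + \sqrt{\left(-5\right)^{2} + \left(-2\right)^{2}}}{f} = \frac{-8 + \sqrt{25 + 4}}{f} = \frac{-8 + \sqrt{29}}{f}$)
$U = - \frac{29}{2}$ ($U = \frac{1}{4} \left(-58\right) = - \frac{29}{2} \approx -14.5$)
$U + a{\left(-3 \right)} N = - \frac{29}{2} + \frac{-8 + \sqrt{29}}{-3} \cdot 5 = - \frac{29}{2} + - \frac{-8 + \sqrt{29}}{3} \cdot 5 = - \frac{29}{2} + \left(\frac{8}{3} - \frac{\sqrt{29}}{3}\right) 5 = - \frac{29}{2} + \left(\frac{40}{3} - \frac{5 \sqrt{29}}{3}\right) = - \frac{7}{6} - \frac{5 \sqrt{29}}{3}$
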